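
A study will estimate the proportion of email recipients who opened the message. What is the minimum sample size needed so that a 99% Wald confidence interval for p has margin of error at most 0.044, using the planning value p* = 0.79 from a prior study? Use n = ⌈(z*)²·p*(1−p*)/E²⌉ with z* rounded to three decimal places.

For 99% confidence, z* = 2.576.
p*(1−p*) = 0.1659.
Required n before rounding: 6.635776 × 0.1659 / 0.044² = 568.634.
Rounding up, n = 569.

n = 569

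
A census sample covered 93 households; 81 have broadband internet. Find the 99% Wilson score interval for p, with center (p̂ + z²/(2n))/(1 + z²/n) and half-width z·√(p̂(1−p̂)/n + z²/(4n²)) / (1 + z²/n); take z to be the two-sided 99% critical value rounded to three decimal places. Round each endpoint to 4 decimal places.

p̂ = 81/93 = 0.87097; z = 2.576, so z² = 6.635776.
Denominator 1 + z²/n = 1 + 6.635776/93 = 1.071352.
Adjusted center: (0.87097 + z²/(2n))/1.071352 = 0.84626.
Radicand: p̂(1−p̂)/n + z²/(4n²) = 0.001208419 + 0.000191808 = 0.001400227.
Half-width = z·√(radicand)/denom = 2.576·0.037420/1.071352 = 0.08997.
Interval: 0.84626 ± 0.08997 → (0.7563, 0.9362).

(0.7563, 0.9362)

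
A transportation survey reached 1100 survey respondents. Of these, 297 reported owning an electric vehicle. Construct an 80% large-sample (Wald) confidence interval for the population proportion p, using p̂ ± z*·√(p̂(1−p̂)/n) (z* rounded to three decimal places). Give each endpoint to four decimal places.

(0.2528, 0.2872)

The sample proportion is 297/1100 = 0.27000.
SE = √(p̂(1−p̂)/n) = √(0.197100/1100) = 0.013386.
For 80% confidence, z* = 1.282.
Margin of error: 1.282 × 0.013386 = 0.01716.
CI: 0.27000 ± 0.01716 = (0.2528, 0.2872).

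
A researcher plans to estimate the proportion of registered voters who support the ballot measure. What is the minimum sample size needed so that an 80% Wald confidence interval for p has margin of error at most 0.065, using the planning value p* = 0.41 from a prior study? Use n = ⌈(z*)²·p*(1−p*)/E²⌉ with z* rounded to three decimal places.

n = 95

For 80% confidence, z* = 1.282.
p*(1−p*) = 0.41·0.59 = 0.2419.
Required n before rounding: 1.643524 × 0.2419 / 0.065² = 94.099.
Rounding up, n = 95.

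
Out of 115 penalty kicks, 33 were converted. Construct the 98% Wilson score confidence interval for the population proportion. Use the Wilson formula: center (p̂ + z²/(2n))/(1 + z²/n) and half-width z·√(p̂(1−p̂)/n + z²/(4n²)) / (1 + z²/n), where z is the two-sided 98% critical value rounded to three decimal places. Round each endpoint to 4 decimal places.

p̂ = 33/115 = 0.28696; z = 2.326, so z² = 5.410276.
1 + z²/n = 1.047046.
Adjusted center: (0.28696 + z²/(2n))/1.047046 = 0.29653.
Radicand: p̂(1−p̂)/n + z²/(4n²) = 0.001779239 + 0.000102274 = 0.001881513.
Half-width = 2.326·√0.001881513/1.047046 = 0.09636.
CI: 0.29653 ± 0.09636 = (0.2002, 0.3929).

(0.2002, 0.3929)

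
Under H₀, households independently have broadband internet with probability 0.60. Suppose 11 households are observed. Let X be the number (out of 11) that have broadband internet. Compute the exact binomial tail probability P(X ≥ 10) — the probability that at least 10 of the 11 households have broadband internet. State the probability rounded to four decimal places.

X ~ Binomial(n=11, p=0.60).
P(X ≥ 10) = C(11,10)·0.60^10·0.40^1 + C(11,11)·0.60^11·0.40^0.
= 0.026605 + 0.003628 = 0.0302.

P = 0.0302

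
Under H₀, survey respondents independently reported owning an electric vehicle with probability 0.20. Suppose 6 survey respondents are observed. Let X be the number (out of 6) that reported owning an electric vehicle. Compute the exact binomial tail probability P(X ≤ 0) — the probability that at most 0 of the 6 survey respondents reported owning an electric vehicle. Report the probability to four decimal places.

P = 0.2621

X ~ Binomial(n=6, p=0.20).
P(X ≤ 0) = C(6,0)·0.20^0·0.80^6.
= 0.262144 = 0.2621.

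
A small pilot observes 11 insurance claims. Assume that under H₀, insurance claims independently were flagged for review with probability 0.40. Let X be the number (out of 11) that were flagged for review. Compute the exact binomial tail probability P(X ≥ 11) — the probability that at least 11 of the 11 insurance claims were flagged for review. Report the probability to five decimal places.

X is binomial with n = 11 and p = 0.40.
P(X ≥ 11) = C(11,11)·0.40^11·0.60^0.
= 0.000042 = 0.00004.

P = 0.00004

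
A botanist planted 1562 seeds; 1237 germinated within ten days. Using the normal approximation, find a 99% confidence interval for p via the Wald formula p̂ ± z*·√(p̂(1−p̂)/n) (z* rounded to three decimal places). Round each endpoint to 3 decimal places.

(0.765, 0.818)

Sample proportion p̂ = 1237/1562 = 0.79193.
Standard error of p̂: √(0.164775/1562) = √0.000105490 = 0.010271.
z* = 2.576 at the 99% level.
Margin of error: 2.576 × 0.010271 = 0.02646.
CI: 0.79193 ± 0.02646 = (0.765, 0.818).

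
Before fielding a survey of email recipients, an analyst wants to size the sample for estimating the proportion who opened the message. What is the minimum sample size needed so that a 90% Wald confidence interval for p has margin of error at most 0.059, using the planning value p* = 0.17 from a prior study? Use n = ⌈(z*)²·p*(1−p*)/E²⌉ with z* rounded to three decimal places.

n = 110

The 90% critical value is z* = 1.645.
p*(1−p*) = 0.1411.
(z*)²·p*(1−p*)/E² = 2.706025·0.1411/0.003481 = 109.687.
Rounding up, n = 110.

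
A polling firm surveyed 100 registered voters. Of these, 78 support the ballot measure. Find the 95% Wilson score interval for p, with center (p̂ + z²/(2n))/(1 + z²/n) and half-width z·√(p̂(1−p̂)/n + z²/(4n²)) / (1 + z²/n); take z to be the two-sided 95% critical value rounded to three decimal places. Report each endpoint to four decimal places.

(0.6893, 0.8500)

Here p̂ = 78/100 = 0.78000 and z = 1.960 (z² = 3.841600).
1 + z²/n = 1.038416.
Adjusted center: (0.78000 + z²/(2n))/1.038416 = 0.76964.
Radicand: p̂(1−p̂)/n + z²/(4n²) = 0.001716000 + 0.000096040 = 0.001812040.
Half-width = 1.960·√0.001812040/1.038416 = 0.08035.
Interval: 0.76964 ± 0.08035 → (0.6893, 0.8500).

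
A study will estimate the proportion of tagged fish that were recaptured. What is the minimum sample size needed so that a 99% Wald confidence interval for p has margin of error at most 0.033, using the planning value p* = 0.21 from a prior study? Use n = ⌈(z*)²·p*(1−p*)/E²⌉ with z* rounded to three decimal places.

n = 1011

For 99% confidence, z* = 2.576.
p*(1−p*) = 0.21·0.79 = 0.1659.
(z*)²·p*(1−p*)/E² = 6.635776·0.1659/0.001089 = 1010.905.
Rounding up, n = 1011.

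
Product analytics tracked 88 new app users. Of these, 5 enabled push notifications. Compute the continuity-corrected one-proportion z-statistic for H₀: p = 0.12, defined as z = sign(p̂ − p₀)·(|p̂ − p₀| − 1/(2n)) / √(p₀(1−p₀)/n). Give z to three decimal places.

z = -1.660

Sample proportion p̂ = 5/88 = 0.05682. p̂ − p₀ = -0.063182.
1/(2n) = 0.005682.
Corrected numerator: |-0.063182| − 0.005682 = 0.057500.
SE₀ = √(0.12·0.88/88) = 0.034641.
z = −0.057500/0.034641 = -1.660.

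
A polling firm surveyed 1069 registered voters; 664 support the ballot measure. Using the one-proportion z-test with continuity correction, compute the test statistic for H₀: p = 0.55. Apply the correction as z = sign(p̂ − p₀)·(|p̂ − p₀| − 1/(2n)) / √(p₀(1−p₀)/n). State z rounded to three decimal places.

z = 4.645

p̂ = 664/1069 = 0.62114. p̂ − p₀ = 0.071141.
1/(2n) = 0.000468.
Corrected numerator: |0.071141| − 0.000468 = 0.070673.
Under H₀, SE = √(p₀(1−p₀)/n) = √(0.55·0.45/1069) = √0.000231525 = 0.015216.
z = +0.070673/0.015216 = 4.645.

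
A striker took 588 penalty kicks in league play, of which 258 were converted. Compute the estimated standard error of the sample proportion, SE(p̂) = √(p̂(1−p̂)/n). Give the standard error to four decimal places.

SE = 0.0205

Sample proportion p̂ = 258/588 = 0.43878.
p̂(1−p̂) = 0.43878·0.56122 = 0.246252.
Dividing by n and taking the root: √0.000418796 = 0.0205.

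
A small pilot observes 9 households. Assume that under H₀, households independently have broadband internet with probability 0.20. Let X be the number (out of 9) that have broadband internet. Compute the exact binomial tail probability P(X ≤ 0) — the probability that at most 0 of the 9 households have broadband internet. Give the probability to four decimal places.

P = 0.1342

X ~ Binomial(n=9, p=0.20).
P(X ≤ 0) = C(9,0)·0.20^0·0.80^9.
= 0.134218 = 0.1342.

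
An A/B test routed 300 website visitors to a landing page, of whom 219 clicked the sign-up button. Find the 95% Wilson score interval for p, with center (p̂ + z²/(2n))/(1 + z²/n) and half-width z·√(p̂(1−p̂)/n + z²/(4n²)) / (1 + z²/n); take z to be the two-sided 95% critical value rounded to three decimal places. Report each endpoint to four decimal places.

p̂ = 219/300 = 0.73000; z = 1.960, so z² = 3.841600.
1 + z²/n = 1.012805.
Center = (0.73000 + 0.006403)/1.012805 = 0.72709.
Radicand: p̂(1−p̂)/n + z²/(4n²) = 0.000657000 + 0.000010671 = 0.000667671.
Half-width = z·√(radicand)/denom = 1.960·0.025839/1.012805 = 0.05000.
So the interval runs from 0.6771 to 0.7771.

(0.6771, 0.7771)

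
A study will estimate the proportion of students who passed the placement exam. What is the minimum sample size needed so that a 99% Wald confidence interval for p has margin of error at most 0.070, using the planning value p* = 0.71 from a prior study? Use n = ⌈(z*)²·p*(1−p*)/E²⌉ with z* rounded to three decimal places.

z* = 2.576 at the 99% level.
p*(1−p*) = 0.71·0.29 = 0.2059.
(z*)²·p*(1−p*)/E² = 6.635776·0.2059/0.004900 = 278.838.
⌈278.838⌉ = 279.

n = 279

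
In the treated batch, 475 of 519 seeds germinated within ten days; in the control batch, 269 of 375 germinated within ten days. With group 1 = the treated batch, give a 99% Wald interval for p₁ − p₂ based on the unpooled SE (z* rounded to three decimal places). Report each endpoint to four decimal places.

(0.1302, 0.2656)

p̂₁ = 475/519 = 0.91522, p̂₂ = 269/375 = 0.71733; p̂₁ − p̂₂ = 0.19789.
Unpooled SE = √(p̂₁(1−p̂₁)/n₁ + p̂₂(1−p̂₂)/n₂) = √(0.000149501 + 0.000540710) = 0.026272.
For 99% confidence, z* = 2.576. Margin = 2.576·0.026272 = 0.06768.
So the interval runs from 0.1302 to 0.2656.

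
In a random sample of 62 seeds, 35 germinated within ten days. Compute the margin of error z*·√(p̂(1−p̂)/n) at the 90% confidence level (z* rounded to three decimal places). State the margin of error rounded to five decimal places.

ME = 0.10358

Sample proportion p̂ = 35/62 = 0.56452.
Standard error of p̂: √(0.245838/62) = √0.003965124 = 0.062969.
The 90% critical value is z* = 1.645.
Margin of error = z*·SE = 1.645 × 0.062969 = 0.10358.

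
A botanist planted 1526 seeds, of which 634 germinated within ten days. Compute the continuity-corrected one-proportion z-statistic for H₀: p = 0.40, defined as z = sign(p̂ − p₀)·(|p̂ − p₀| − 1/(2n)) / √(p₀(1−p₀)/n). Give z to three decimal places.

z = 1.207

Sample proportion p̂ = 634/1526 = 0.41547. p̂ − p₀ = 0.015465.
1/(2n) = 0.000328.
Corrected numerator: |0.015465| − 0.000328 = 0.015137.
Null standard error: √(0.40·0.60/1526) = √0.000157274 = 0.012541.
z = +0.015137/0.012541 = 1.207.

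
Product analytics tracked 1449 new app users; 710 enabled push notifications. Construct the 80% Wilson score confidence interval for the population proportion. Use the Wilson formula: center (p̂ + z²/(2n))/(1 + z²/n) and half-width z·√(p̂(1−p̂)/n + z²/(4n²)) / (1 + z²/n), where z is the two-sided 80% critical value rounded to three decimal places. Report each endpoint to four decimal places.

Here p̂ = 710/1449 = 0.48999 and z = 1.282 (z² = 1.643524).
Denominator 1 + z²/n = 1 + 1.643524/1449 = 1.001134.
Center = (0.48999 + 0.000567)/1.001134 = 0.49000.
Radicand: p̂(1−p̂)/n + z²/(4n²) = 0.000172464 + 0.000000196 = 0.000172660.
Half-width = z·√(radicand)/denom = 1.282·0.013140/1.001134 = 0.01683.
CI: 0.49000 ± 0.01683 = (0.4732, 0.5068).

(0.4732, 0.5068)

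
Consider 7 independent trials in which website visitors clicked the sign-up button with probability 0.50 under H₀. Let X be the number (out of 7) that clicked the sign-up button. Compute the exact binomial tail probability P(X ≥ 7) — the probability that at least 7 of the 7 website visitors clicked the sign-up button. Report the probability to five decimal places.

P = 0.00781

X ~ Binomial(n=7, p=0.50).
P(X ≥ 7) = C(7,7)·0.50^7·0.50^0.
= 0.007812 = 0.00781.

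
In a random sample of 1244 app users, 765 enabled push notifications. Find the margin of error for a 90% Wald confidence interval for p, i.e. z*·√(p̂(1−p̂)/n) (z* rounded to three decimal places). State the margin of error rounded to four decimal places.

ME = 0.0227

The sample proportion is 765/1244 = 0.61495.
Standard error of p̂: √(0.236786/1244) = √0.000190343 = 0.013796.
The 90% critical value is z* = 1.645.
ME = 1.645·0.013796 = 0.0227.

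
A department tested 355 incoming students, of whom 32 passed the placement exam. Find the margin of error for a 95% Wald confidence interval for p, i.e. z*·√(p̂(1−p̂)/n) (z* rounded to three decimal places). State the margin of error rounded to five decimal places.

ME = 0.02979

The sample proportion is 32/355 = 0.09014.
SE(p̂) = √(0.09014·0.90986/355) = 0.015200.
z* = 1.960 at the 95% level.
Margin of error = z*·SE = 1.960 × 0.015200 = 0.02979.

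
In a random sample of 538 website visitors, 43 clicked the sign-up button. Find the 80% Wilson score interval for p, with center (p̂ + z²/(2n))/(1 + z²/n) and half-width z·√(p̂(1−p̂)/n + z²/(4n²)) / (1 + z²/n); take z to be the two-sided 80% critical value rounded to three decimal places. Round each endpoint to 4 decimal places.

p̂ = 43/538 = 0.07993; z = 1.282, so z² = 1.643524.
Denominator 1 + z²/n = 1 + 1.643524/538 = 1.003055.
Center = (0.07993 + 0.001527)/1.003055 = 0.08121.
Radicand: p̂(1−p̂)/n + z²/(4n²) = 0.000136687 + 0.000001420 = 0.000138107.
Half-width = 1.282·√0.000138107/1.003055 = 0.01502.
So the interval runs from 0.0662 to 0.0962.

(0.0662, 0.0962)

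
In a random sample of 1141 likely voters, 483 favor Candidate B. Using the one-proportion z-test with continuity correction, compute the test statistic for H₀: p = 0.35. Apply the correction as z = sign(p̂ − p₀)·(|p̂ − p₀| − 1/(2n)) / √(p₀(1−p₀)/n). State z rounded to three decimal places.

z = 5.161

Sample proportion p̂ = 483/1141 = 0.42331. p̂ − p₀ = 0.073313.
1/(2n) = 0.000438.
Corrected numerator: |0.073313| − 0.000438 = 0.072875.
Null standard error: √(0.35·0.65/1141) = √0.000199387 = 0.014120.
z = (+)0.072875/0.014120 = 5.161.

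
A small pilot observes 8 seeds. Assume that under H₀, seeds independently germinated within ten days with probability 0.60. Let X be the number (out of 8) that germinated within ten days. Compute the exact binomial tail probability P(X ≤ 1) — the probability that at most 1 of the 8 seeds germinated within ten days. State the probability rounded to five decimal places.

X is binomial with n = 8 and p = 0.60.
P(X ≤ 1) = C(8,0)·0.60^0·0.40^8 + C(8,1)·0.60^1·0.40^7.
= 0.000655 + 0.007864 = 0.00852.

P = 0.00852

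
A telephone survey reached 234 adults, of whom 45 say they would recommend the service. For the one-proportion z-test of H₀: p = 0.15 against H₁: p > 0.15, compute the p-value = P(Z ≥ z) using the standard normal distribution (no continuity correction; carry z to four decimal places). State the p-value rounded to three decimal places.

The sample proportion is 45/234 = 0.19231.
Under H₀, SE = √(p₀(1−p₀)/n) = √(0.15·0.85/234) = √0.000544872 = 0.023342.
z = (p̂ − p₀)/SE = (45/234 − 0.15)/0.023342 ≈ 1.8125.
p-value = P(Z ≥ z) with z = 1.8125 → 0.035.

p-value = 0.035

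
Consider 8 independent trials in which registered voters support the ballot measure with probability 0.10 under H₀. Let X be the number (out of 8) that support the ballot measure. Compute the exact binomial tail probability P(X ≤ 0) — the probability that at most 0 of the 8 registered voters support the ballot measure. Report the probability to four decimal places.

X ~ Binomial(n=8, p=0.10).
P(X ≤ 0) = C(8,0)·0.10^0·0.90^8.
= 0.430467 = 0.4305.

P = 0.4305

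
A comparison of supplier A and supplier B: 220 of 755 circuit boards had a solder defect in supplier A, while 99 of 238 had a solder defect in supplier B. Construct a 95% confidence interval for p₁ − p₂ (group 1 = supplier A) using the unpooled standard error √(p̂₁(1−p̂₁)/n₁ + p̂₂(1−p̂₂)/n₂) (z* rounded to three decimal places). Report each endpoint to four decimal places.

(-0.1951, -0.0541)

p̂₁ = 0.29139, p̂₂ = 0.41597, so the observed difference is -0.12458.
SE = √(0.000273486 + 0.001020749) = √0.001294235 = 0.035975.
z* = 1.960 at the 95% level. Margin = 1.960·0.035975 = 0.07051.
CI: -0.12458 ± 0.07051 = (-0.1951, -0.0541).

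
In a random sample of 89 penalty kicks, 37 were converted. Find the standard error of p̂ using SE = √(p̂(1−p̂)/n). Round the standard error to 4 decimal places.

SE = 0.0522

p̂ = 37/89 = 0.41573.
p̂(1−p̂) = 0.41573·0.58427 = 0.242899.
Dividing by n and taking the root: √0.002729202 = 0.0522.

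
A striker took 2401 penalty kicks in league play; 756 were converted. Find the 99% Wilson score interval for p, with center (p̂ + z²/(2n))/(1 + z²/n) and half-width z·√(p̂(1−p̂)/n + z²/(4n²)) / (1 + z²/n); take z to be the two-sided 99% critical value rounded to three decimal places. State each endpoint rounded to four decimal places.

p̂ = 756/2401 = 0.31487; z = 2.576, so z² = 6.635776.
Denominator 1 + z²/n = 1 + 6.635776/2401 = 1.002764.
Center = (0.31487 + 0.001382)/1.002764 = 0.31538.
Radicand: p̂(1−p̂)/n + z²/(4n²) = 0.000089849 + 0.000000288 = 0.000090137.
Half-width = 2.576·√0.000090137/1.002764 = 0.02439.
Interval: 0.31538 ± 0.02439 → (0.2910, 0.3398).

(0.2910, 0.3398)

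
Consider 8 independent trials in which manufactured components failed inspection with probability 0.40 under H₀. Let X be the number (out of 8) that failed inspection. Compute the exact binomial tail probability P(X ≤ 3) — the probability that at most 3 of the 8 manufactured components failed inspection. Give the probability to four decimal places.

X is binomial with n = 8 and p = 0.40.
P(X ≤ 3) = C(8,0)·0.40^0·0.60^8 + C(8,1)·0.40^1·0.60^7 + C(8,2)·0.40^2·0.60^6 + C(8,3)·0.40^3·0.60^5.
= 0.016796 + 0.089580 + 0.209019 + 0.278692 = 0.5941.

P = 0.5941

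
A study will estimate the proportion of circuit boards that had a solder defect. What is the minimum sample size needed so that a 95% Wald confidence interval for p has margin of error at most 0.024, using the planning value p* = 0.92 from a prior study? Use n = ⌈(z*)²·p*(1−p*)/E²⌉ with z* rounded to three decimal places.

For 95% confidence, z* = 1.960.
p*(1−p*) = 0.92·0.08 = 0.0736.
Required n before rounding: 3.841600 × 0.0736 / 0.024² = 490.871.
⌈490.871⌉ = 491.

n = 491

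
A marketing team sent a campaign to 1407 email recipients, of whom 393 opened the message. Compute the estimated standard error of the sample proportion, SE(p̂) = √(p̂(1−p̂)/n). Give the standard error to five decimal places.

With x = 393 successes in n = 1407, p̂ = 0.27932.
p̂(1−p̂) = 0.27932·0.72068 = 0.201300.
Dividing by n and taking the root: √0.000143070 = 0.01196.

SE = 0.01196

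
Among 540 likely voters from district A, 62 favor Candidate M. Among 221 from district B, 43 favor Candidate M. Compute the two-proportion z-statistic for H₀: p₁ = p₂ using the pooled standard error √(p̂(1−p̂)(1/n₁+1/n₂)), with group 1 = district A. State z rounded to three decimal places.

z = -2.896

p̂₁ = 62/540 = 0.11481, p̂₂ = 43/221 = 0.19457.
Pooled p̂ = (62+43)/(540+221) = 105/761 = 0.13798.
SE = √[p̂(1−p̂)(1/n₁+1/n₂)] = √[0.13798·0.86202·(1/540+1/221)] ≈ 0.027540.
z = (p̂₁ − p̂₂)/SE = (0.11481 − 0.19457)/0.027540 = -0.07976/0.027540 = -2.896.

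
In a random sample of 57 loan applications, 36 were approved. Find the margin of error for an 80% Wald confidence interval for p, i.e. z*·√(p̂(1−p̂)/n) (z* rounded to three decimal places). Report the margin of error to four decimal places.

ME = 0.0819

p̂ = 36/57 = 0.63158.
Standard error of p̂: √(0.232687/57) = √0.004082228 = 0.063892.
For 80% confidence, z* = 1.282.
Margin of error = z*·SE = 1.282 × 0.063892 = 0.0819.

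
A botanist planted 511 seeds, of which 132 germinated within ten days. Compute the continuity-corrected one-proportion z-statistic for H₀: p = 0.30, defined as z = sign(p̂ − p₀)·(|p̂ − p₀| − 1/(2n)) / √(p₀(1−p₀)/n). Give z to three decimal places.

Sample proportion p̂ = 132/511 = 0.25832. p̂ − p₀ = -0.041683.
Continuity correction 1/(2n) = 1/1022 = 0.000978.
Corrected numerator: |-0.041683| − 0.000978 = 0.040705.
Null standard error: √(0.30·0.70/511) = √0.000410959 = 0.020272.
z = −0.040705/0.020272 = -2.008.

z = -2.008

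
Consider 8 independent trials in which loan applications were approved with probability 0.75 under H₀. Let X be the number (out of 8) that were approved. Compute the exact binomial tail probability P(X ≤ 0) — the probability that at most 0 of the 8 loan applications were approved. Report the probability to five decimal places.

P = 0.00002

X ~ Binomial(n=8, p=0.75).
P(X ≤ 0) = C(8,0)·0.75^0·0.25^8.
= 0.000015 = 0.00002.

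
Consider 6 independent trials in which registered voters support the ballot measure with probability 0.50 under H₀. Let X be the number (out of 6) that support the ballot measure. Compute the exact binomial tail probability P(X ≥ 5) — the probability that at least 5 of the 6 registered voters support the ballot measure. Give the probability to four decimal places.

P = 0.1094

X is binomial with n = 6 and p = 0.50.
P(X ≥ 5) = C(6,5)·0.50^5·0.50^1 + C(6,6)·0.50^6·0.50^0.
= 0.093750 + 0.015625 = 0.1094.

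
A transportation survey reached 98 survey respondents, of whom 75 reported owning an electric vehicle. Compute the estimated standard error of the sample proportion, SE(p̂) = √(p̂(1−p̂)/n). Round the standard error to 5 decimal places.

With x = 75 successes in n = 98, p̂ = 0.76531.
p̂(1−p̂) = 0.76531·0.23469 = 0.179611.
Dividing by n and taking the root: √0.001832765 = 0.04281.

SE = 0.04281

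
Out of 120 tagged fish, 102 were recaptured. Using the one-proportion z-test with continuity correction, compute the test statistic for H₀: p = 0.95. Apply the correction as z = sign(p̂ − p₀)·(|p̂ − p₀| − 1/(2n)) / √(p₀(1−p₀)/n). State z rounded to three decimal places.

z = -4.817

p̂ = 102/120 = 0.85000. p̂ − p₀ = -0.100000.
Continuity correction 1/(2n) = 1/240 = 0.004167.
Corrected numerator: |-0.100000| − 0.004167 = 0.095833.
SE₀ = √(0.95·0.05/120) = 0.019896.
z = −0.095833/0.019896 = -4.817.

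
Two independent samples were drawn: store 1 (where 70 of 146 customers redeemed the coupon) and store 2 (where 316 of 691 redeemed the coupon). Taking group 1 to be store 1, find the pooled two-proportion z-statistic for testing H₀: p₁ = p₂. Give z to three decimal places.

Sample proportions: p̂₁ = 70/146 = 0.47945 and p̂₂ = 316/691 = 0.45731.
Pooled p̂ = (70+316)/(146+691) = 386/837 = 0.46117.
Pooled SE = √[0.2484923·0.00829649] ≈ 0.045405.
z = 0.02214/0.045405 = 0.488.

z = 0.488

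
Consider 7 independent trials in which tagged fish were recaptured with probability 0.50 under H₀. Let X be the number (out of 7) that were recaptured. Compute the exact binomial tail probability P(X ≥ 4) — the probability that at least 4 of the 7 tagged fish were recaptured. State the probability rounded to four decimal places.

P = 0.5000

X is binomial with n = 7 and p = 0.50.
P(X ≥ 4) = C(7,4)·0.50^4·0.50^3 + C(7,5)·0.50^5·0.50^2 + C(7,6)·0.50^6·0.50^1 + C(7,7)·0.50^7·0.50^0.
= 0.273438 + 0.164062 + 0.054688 + 0.007812 = 0.5000.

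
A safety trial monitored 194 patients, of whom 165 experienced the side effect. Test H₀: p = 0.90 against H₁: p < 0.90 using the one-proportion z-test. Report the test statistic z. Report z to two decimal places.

z = -2.30

The sample proportion is 165/194 = 0.85052.
Under H₀, SE = √(p₀(1−p₀)/n) = √(0.90·0.10/194) = √0.000463918 = 0.021539.
z = (p̂ − p₀)/SE = (0.85052 − 0.90)/0.021539 = -2.30.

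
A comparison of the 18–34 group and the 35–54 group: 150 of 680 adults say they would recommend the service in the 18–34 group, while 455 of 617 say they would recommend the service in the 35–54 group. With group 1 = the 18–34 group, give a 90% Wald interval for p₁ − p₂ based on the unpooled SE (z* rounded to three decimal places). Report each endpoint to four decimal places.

(-0.5560, -0.4777)

p̂₁ = 150/680 = 0.22059, p̂₂ = 455/617 = 0.73744; p̂₁ − p̂₂ = -0.51685.
Unpooled SE = √(p̂₁(1−p̂₁)/n₁ + p̂₂(1−p̂₂)/n₂) = √(0.000252837 + 0.000313813) = 0.023804.
For 90% confidence, z* = 1.645. Margin of error = 0.03916.
Interval: -0.51685 ± 0.03916 → (-0.5560, -0.4777).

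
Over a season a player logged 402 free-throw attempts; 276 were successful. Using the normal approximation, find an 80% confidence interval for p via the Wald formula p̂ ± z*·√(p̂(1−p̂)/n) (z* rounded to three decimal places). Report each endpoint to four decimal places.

(0.6569, 0.7162)

Sample proportion p̂ = 276/402 = 0.68657.
Standard error of p̂: √(0.215193/402) = √0.000535305 = 0.023137.
z* = 1.282 at the 80% level.
Margin of error: 1.282 × 0.023137 = 0.02966.
CI: 0.68657 ± 0.02966 = (0.6569, 0.7162).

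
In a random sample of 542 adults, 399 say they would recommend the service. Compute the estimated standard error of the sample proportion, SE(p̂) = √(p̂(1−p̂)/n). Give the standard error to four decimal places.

SE = 0.0189

With x = 399 successes in n = 542, p̂ = 0.73616.
p̂(1−p̂) = 0.73616·0.26384 = 0.194228.
Dividing by n and taking the root: √0.000358354 = 0.0189.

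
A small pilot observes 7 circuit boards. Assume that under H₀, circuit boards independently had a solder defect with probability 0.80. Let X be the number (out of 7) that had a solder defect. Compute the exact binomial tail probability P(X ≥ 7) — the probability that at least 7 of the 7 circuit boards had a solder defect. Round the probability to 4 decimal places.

P = 0.2097

X ~ Binomial(n=7, p=0.80).
P(X ≥ 7) = C(7,7)·0.80^7·0.20^0.
= 0.209715 = 0.2097.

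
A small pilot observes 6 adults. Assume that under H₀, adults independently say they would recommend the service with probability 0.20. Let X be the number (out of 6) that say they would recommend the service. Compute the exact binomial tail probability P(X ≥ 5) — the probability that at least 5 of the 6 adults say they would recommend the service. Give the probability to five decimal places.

X ~ Binomial(n=6, p=0.20).
P(X ≥ 5) = C(6,5)·0.20^5·0.80^1 + C(6,6)·0.20^6·0.80^0.
= 0.001536 + 0.000064 = 0.00160.

P = 0.00160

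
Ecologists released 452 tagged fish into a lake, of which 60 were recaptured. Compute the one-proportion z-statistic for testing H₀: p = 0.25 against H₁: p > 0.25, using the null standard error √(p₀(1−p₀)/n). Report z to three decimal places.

With x = 60 successes in n = 452, p̂ = 0.13274.
Null standard error: √(0.25·0.75/452) = √0.000414823 = 0.020367.
z = (0.13274 − 0.25)/0.020367 = -0.11726/0.020367 = -5.757.

z = -5.757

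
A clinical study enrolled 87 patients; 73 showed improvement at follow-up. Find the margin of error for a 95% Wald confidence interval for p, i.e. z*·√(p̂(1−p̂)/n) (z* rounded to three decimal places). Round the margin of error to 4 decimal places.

With x = 73 successes in n = 87, p̂ = 0.83908.
SE = √(p̂(1−p̂)/n) = √(0.135024/87) = 0.039395.
For 95% confidence, z* = 1.960.
ME = 1.960·0.039395 = 0.0772.

ME = 0.0772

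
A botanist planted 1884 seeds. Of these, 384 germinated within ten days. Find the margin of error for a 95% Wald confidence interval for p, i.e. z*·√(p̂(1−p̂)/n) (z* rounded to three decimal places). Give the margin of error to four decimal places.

p̂ = 384/1884 = 0.20382.
Standard error of p̂: √(0.162278/1884) = √0.000086135 = 0.009281.
For 95% confidence, z* = 1.960.
Margin of error = z*·SE = 1.960 × 0.009281 = 0.0182.

ME = 0.0182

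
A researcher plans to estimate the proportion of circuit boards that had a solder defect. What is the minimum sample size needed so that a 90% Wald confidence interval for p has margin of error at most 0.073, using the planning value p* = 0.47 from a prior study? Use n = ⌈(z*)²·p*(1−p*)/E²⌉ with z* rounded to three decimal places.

For 90% confidence, z* = 1.645.
p*(1−p*) = 0.2491.
(z*)²·p*(1−p*)/E² = 2.706025·0.2491/0.005329 = 126.491.
Rounding up, n = 127.

n = 127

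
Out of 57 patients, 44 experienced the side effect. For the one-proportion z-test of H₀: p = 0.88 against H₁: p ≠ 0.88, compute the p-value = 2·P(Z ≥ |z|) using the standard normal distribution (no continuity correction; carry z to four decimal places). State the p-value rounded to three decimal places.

With x = 44 successes in n = 57, p̂ = 0.77193.
Null standard error: √(0.88·0.12/57) = √0.001852632 = 0.043042.
z = (p̂ − p₀)/SE = (44/57 − 0.88)/0.043042 ≈ -2.5108.
From the standard normal, 2·P(Z ≥ |z|) = 0.012.

p-value = 0.012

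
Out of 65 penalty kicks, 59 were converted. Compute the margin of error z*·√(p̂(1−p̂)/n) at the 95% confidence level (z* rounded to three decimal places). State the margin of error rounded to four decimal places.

With x = 59 successes in n = 65, p̂ = 0.90769.
SE(p̂) = √(0.90769·0.09231/65) = 0.035903.
For 95% confidence, z* = 1.960.
Margin of error = z*·SE = 1.960 × 0.035903 = 0.0704.

ME = 0.0704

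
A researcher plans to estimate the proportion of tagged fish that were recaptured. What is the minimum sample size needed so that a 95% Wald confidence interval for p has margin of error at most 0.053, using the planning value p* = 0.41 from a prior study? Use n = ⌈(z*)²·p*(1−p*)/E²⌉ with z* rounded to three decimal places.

n = 331

The 95% critical value is z* = 1.960.
p*(1−p*) = 0.2419.
(z*)²·p*(1−p*)/E² = 3.841600·0.2419/0.002809 = 330.823.
Rounding up, n = 331.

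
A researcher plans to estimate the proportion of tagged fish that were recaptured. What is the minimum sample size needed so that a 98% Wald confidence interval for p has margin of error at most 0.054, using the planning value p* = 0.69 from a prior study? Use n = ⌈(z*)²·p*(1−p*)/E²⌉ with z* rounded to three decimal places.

n = 397

The 98% critical value is z* = 2.326.
p*(1−p*) = 0.2139.
Required n before rounding: 5.410276 × 0.2139 / 0.054² = 396.865.
Rounding up, n = 397.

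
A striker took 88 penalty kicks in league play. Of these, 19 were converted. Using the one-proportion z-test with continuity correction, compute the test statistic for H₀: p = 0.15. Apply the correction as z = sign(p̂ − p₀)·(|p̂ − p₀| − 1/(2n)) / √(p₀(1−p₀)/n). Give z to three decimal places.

With x = 19 successes in n = 88, p̂ = 0.21591. p̂ − p₀ = 0.065909.
1/(2n) = 0.005682.
Corrected numerator: |0.065909| − 0.005682 = 0.060227.
Null standard error: √(0.15·0.85/88) = √0.001448864 = 0.038064.
z = +0.060227/0.038064 = 1.582.

z = 1.582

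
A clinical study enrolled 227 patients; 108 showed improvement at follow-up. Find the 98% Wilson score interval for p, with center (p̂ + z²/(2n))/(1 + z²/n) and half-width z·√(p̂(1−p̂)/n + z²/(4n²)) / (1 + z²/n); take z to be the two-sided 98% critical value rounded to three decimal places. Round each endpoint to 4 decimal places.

Here p̂ = 108/227 = 0.47577 and z = 2.326 (z² = 5.410276).
1 + z²/n = 1.023834.
Center = (0.47577 + 0.011917)/1.023834 = 0.47633.
Radicand: p̂(1−p̂)/n + z²/(4n²) = 0.001098735 + 0.000026249 = 0.001124984.
Half-width = z·√(radicand)/denom = 2.326·0.033541/1.023834 = 0.07620.
Interval: 0.47633 ± 0.07620 → (0.4001, 0.5525).

(0.4001, 0.5525)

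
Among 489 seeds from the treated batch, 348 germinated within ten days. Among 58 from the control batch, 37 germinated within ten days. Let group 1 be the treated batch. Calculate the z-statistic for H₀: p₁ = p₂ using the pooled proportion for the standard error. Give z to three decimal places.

Sample proportions: p̂₁ = 348/489 = 0.71166 and p̂₂ = 37/58 = 0.63793.
Pooling: p̂ = 385/547 = 0.70384.
SE = √[p̂(1−p̂)(1/n₁+1/n₂)] = √[0.70384·0.29616·(1/489+1/58)] ≈ 0.063405.
z = (p̂₁ − p̂₂)/SE = (0.71166 − 0.63793)/0.063405 = 0.07373/0.063405 = 1.163.

z = 1.163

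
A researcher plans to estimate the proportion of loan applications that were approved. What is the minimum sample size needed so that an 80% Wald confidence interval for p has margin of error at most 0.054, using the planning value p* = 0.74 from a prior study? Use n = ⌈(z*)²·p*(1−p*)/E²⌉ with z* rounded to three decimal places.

z* = 1.282 at the 80% level.
p*(1−p*) = 0.1924.
Required n before rounding: 1.643524 × 0.1924 / 0.054² = 108.441.
⌈108.441⌉ = 109.

n = 109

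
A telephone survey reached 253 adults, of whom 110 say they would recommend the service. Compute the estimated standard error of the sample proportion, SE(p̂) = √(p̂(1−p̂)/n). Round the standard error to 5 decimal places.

SE = 0.03117

Sample proportion p̂ = 110/253 = 0.43478.
p̂(1−p̂) = 0.245746.
SE = √(0.245746/253) = 0.03117.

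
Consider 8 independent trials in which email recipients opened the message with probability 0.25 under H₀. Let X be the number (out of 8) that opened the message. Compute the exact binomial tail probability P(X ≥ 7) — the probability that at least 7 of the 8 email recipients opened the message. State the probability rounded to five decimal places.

X is binomial with n = 8 and p = 0.25.
P(X ≥ 7) = C(8,7)·0.25^7·0.75^1 + C(8,8)·0.25^8·0.75^0.
= 0.000366 + 0.000015 = 0.00038.

P = 0.00038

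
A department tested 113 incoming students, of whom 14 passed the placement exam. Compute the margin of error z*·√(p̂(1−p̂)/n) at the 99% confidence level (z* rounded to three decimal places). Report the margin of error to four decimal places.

ME = 0.0798

The sample proportion is 14/113 = 0.12389.
SE(p̂) = √(0.12389·0.87611/113) = 0.030993.
z* = 2.576 at the 99% level.
So ME = 0.0798.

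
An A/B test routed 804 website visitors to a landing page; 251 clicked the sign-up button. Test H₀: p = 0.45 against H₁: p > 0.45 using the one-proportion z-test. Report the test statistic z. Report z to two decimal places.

p̂ = 251/804 = 0.31219.
Under H₀, SE = √(p₀(1−p₀)/n) = √(0.45·0.55/804) = √0.000307836 = 0.017545.
z = (p̂ − p₀)/SE = (0.31219 − 0.45)/0.017545 = -7.85.

z = -7.85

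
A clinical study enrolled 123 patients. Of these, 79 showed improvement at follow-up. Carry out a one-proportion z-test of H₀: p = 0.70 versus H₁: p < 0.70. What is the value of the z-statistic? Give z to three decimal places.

z = -1.397

Sample proportion p̂ = 79/123 = 0.64228.
Null standard error: √(0.70·0.30/123) = √0.001707317 = 0.041320.
Test statistic: z = -0.05772/0.041320 = -1.397.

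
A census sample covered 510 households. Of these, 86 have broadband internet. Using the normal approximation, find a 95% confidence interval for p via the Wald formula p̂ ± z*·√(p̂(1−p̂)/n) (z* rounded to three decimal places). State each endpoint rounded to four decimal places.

(0.1361, 0.2011)

With x = 86 successes in n = 510, p̂ = 0.16863.
Standard error of p̂: √(0.140192/510) = √0.000274887 = 0.016580.
The 95% critical value is z* = 1.960.
Margin of error: 1.960 × 0.016580 = 0.03250.
So the interval runs from 0.1361 to 0.2011.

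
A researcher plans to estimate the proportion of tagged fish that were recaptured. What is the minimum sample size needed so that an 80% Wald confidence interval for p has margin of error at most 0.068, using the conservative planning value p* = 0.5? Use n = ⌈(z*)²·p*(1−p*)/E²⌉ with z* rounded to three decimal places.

n = 89

z* = 1.282 at the 80% level.
p*(1−p*) = 0.2500.
Required n before rounding: 1.643524 × 0.2500 / 0.068² = 88.858.
Rounding up, n = 89.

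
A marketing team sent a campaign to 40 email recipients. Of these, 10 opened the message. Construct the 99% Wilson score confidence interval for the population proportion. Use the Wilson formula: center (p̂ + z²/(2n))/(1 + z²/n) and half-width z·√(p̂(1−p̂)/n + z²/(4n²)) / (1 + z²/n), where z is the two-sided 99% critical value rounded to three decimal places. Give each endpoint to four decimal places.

(0.1184, 0.4527)

Here p̂ = 10/40 = 0.25000 and z = 2.576 (z² = 6.635776).
1 + z²/n = 1.165894.
Center = (0.25000 + 0.082947)/1.165894 = 0.28557.
Radicand: p̂(1−p̂)/n + z²/(4n²) = 0.004687500 + 0.001036840 = 0.005724340.
Half-width = 2.576·√0.005724340/1.165894 = 0.16717.
CI: 0.28557 ± 0.16717 = (0.1184, 0.4527).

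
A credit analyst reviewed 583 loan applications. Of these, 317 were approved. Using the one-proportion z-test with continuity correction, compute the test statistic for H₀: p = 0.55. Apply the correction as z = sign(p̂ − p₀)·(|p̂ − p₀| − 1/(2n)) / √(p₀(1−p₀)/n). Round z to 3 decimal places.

Sample proportion p̂ = 317/583 = 0.54374. p̂ − p₀ = -0.006261.
1/(2n) = 0.000858.
Corrected numerator: |-0.006261| − 0.000858 = 0.005403.
Null standard error: √(0.55·0.45/583) = √0.000424528 = 0.020604.
z = −0.005403/0.020604 = -0.262.

z = -0.262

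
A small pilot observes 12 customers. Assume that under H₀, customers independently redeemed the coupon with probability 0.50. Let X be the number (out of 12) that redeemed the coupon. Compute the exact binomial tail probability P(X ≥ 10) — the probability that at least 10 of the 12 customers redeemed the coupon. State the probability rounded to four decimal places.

P = 0.0193

X is binomial with n = 12 and p = 0.50.
P(X ≥ 10) = C(12,10)·0.50^10·0.50^2 + C(12,11)·0.50^11·0.50^1 + C(12,12)·0.50^12·0.50^0.
= 0.016113 + 0.002930 + 0.000244 = 0.0193.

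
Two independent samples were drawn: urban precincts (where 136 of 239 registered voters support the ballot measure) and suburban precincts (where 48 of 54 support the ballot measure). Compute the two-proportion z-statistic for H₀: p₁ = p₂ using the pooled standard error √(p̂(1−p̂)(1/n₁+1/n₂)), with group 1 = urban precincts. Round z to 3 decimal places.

Sample proportions: p̂₁ = 136/239 = 0.56904 and p̂₂ = 48/54 = 0.88889.
Pooled p̂ = (136+48)/(239+54) = 184/293 = 0.62799.
SE = √[p̂(1−p̂)(1/n₁+1/n₂)] = √[0.62799·0.37201·(1/239+1/54)] ≈ 0.072827.
z = (p̂₁ − p̂₂)/SE = (0.56904 − 0.88889)/0.072827 = -0.31985/0.072827 = -4.392.

z = -4.392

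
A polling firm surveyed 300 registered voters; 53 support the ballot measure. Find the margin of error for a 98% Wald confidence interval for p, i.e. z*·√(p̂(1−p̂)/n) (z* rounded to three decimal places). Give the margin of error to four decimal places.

ME = 0.0512

Sample proportion p̂ = 53/300 = 0.17667.
SE(p̂) = √(0.17667·0.82333/300) = 0.022019.
The 98% critical value is z* = 2.326.
ME = 2.326·0.022019 = 0.0512.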